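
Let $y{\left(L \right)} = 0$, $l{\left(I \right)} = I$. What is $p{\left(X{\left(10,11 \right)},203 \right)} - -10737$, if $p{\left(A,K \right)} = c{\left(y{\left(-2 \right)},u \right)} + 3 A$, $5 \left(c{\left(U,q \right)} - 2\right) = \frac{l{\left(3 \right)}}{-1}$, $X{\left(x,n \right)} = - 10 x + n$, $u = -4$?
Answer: $\frac{52357}{5} \approx 10471.0$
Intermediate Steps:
$X{\left(x,n \right)} = n - 10 x$
$c{\left(U,q \right)} = \frac{7}{5}$ ($c{\left(U,q \right)} = 2 + \frac{3 \frac{1}{-1}}{5} = 2 + \frac{3 \left(-1\right)}{5} = 2 + \frac{1}{5} \left(-3\right) = 2 - \frac{3}{5} = \frac{7}{5}$)
$p{\left(A,K \right)} = \frac{7}{5} + 3 A$
$p{\left(X{\left(10,11 \right)},203 \right)} - -10737 = \left(\frac{7}{5} + 3 \left(11 - 100\right)\right) - -10737 = \left(\frac{7}{5} + 3 \left(11 - 100\right)\right) + 10737 = \left(\frac{7}{5} + 3 \left(-89\right)\right) + 10737 = \left(\frac{7}{5} - 267\right) + 10737 = - \frac{1328}{5} + 10737 = \frac{52357}{5}$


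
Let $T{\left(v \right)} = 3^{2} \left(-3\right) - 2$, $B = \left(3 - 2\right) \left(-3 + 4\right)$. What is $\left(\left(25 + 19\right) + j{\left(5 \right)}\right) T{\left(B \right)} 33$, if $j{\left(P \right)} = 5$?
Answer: $-46893$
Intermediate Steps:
$B = 1$ ($B = 1 \cdot 1 = 1$)
$T{\left(v \right)} = -29$ ($T{\left(v \right)} = 9 \left(-3\right) - 2 = -27 - 2 = -29$)
$\left(\left(25 + 19\right) + j{\left(5 \right)}\right) T{\left(B \right)} 33 = \left(\left(25 + 19\right) + 5\right) \left(-29\right) 33 = \left(44 + 5\right) \left(-29\right) 33 = 49 \left(-29\right) 33 = \left(-1421\right) 33 = -46893$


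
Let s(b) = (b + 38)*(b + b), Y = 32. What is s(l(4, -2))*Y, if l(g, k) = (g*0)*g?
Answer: 0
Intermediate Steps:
l(g, k) = 0 (l(g, k) = 0*g = 0)
s(b) = 2*b*(38 + b) (s(b) = (38 + b)*(2*b) = 2*b*(38 + b))
s(l(4, -2))*Y = (2*0*(38 + 0))*32 = (2*0*38)*32 = 0*32 = 0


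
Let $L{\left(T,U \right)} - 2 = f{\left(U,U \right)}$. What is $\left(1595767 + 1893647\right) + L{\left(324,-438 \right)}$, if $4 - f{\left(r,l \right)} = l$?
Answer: $3489858$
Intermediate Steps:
$f{\left(r,l \right)} = 4 - l$
$L{\left(T,U \right)} = 6 - U$ ($L{\left(T,U \right)} = 2 - \left(-4 + U\right) = 6 - U$)
$\left(1595767 + 1893647\right) + L{\left(324,-438 \right)} = \left(1595767 + 1893647\right) + \left(6 - -438\right) = 3489414 + \left(6 + 438\right) = 3489414 + 444 = 3489858$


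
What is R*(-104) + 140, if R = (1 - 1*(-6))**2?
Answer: -4956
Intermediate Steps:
R = 49 (R = (1 + 6)**2 = 7**2 = 49)
R*(-104) + 140 = 49*(-104) + 140 = -5096 + 140 = -4956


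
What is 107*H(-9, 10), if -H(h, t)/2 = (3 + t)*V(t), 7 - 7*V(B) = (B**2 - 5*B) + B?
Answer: 147446/7 ≈ 21064.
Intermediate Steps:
V(B) = 1 - B**2/7 + 4*B/7 (V(B) = 1 - ((B**2 - 5*B) + B)/7 = 1 - (B**2 - 4*B)/7 = 1 + (-B**2/7 + 4*B/7) = 1 - B**2/7 + 4*B/7)
H(h, t) = -2*(3 + t)*(1 - t**2/7 + 4*t/7)
107*H(-9, 10) = 107*(-2*(3 + 10)*(7 - 1*10**2 + 4*10)/7) = 107*(-2/7*13*(7 - 1*100 + 40)) = 107*(-2/7*13*(7 - 100 + 40)) = 107*(-2/7*13*(-53)) = 107*(1378/7) = 147446/7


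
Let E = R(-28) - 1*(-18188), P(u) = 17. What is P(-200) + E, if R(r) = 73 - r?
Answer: 18306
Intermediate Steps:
E = 18289 (E = (73 - 1*(-28)) - 1*(-18188) = (73 + 28) + 18188 = 101 + 18188 = 18289)
P(-200) + E = 17 + 18289 = 18306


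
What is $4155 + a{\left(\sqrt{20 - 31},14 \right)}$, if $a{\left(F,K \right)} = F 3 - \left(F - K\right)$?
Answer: $4169 + 2 i \sqrt{11} \approx 4169.0 + 6.6332 i$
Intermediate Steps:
$a{\left(F,K \right)} = K + 2 F$ ($a{\left(F,K \right)} = 3 F - \left(F - K\right) = K + 2 F$)
$4155 + a{\left(\sqrt{20 - 31},14 \right)} = 4155 + \left(14 + 2 \sqrt{20 - 31}\right) = 4155 + \left(14 + 2 \sqrt{-11}\right) = 4155 + \left(14 + 2 i \sqrt{11}\right) = 4169 + 2 i \sqrt{11}$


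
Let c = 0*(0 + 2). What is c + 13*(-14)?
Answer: -182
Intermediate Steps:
c = 0 (c = 0*2 = 0)
c + 13*(-14) = 0 + 13*(-14) = 0 - 182 = -182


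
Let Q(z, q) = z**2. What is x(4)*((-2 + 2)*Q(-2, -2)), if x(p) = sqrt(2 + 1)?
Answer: 0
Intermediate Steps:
x(p) = sqrt(3)
x(4)*((-2 + 2)*Q(-2, -2)) = sqrt(3)*((-2 + 2)*(-2)**2) = sqrt(3)*(0*4) = sqrt(3)*0 = 0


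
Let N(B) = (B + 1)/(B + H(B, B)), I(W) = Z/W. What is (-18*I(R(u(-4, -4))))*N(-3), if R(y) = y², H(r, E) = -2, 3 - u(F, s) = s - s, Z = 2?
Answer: -8/5 ≈ -1.6000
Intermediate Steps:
u(F, s) = 3 (u(F, s) = 3 - (s - s) = 3 - 1*0 = 3 + 0 = 3)
I(W) = 2/W
N(B) = (1 + B)/(-2 + B) (N(B) = (B + 1)/(B - 2) = (1 + B)/(-2 + B))
(-18*I(R(u(-4, -4))))*N(-3) = (-36/(3²))*((1 - 3)/(-2 - 3)) = (-36/9)*(-2/(-5)) = (-36/9)*(-⅕*(-2)) = -18*2/9*(⅖) = -4*⅖ = -8/5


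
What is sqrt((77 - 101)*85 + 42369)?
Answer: 3*sqrt(4481) ≈ 200.82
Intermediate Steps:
sqrt((77 - 101)*85 + 42369) = sqrt(-24*85 + 42369) = sqrt(-2040 + 42369) = sqrt(40329) = 3*sqrt(4481)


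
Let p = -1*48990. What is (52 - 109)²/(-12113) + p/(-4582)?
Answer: 289264476/27750883 ≈ 10.424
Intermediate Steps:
p = -48990
(52 - 109)²/(-12113) + p/(-4582) = (52 - 109)²/(-12113) - 48990/(-4582) = (-57)²*(-1/12113) - 48990*(-1/4582) = 3249*(-1/12113) + 24495/2291 = -3249/12113 + 24495/2291 = 289264476/27750883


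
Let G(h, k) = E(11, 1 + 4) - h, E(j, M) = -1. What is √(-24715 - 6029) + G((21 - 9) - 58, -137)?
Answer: 45 + 6*I*√854 ≈ 45.0 + 175.34*I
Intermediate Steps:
G(h, k) = -1 - h
√(-24715 - 6029) + G((21 - 9) - 58, -137) = √(-24715 - 6029) + (-1 - ((21 - 9) - 58)) = √(-30744) + (-1 - (12 - 58)) = 6*I*√854 + (-1 - 1*(-46)) = 6*I*√854 + (-1 + 46) = 6*I*√854 + 45 = 45 + 6*I*√854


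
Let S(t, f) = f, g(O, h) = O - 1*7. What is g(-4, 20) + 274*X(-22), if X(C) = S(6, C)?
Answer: -6039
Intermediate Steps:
g(O, h) = -7 + O (g(O, h) = O - 7 = -7 + O)
X(C) = C
g(-4, 20) + 274*X(-22) = (-7 - 4) + 274*(-22) = -11 - 6028 = -6039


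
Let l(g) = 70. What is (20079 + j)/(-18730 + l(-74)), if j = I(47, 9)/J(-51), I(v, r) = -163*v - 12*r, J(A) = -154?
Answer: -619987/574728 ≈ -1.0787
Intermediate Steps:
j = 7769/154 (j = (-163*47 - 12*9)/(-154) = (-7661 - 108)*(-1/154) = -7769*(-1/154) = 7769/154 ≈ 50.448)
(20079 + j)/(-18730 + l(-74)) = (20079 + 7769/154)/(-18730 + 70) = (3099935/154)/(-18660) = (3099935/154)*(-1/18660) = -619987/574728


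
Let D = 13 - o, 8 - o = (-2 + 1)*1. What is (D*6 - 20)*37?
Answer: 148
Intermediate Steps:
o = 9 (o = 8 - (-2 + 1) = 8 - (-1) = 8 - 1*(-1) = 8 + 1 = 9)
D = 4 (D = 13 - 1*9 = 13 - 9 = 4)
(D*6 - 20)*37 = (4*6 - 20)*37 = (24 - 20)*37 = 4*37 = 148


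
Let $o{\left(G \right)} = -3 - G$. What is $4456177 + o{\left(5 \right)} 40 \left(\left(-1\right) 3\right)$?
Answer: $4457137$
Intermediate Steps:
$4456177 + o{\left(5 \right)} 40 \left(\left(-1\right) 3\right) = 4456177 + \left(-3 - 5\right) 40 \left(\left(-1\right) 3\right) = 4456177 + \left(-3 - 5\right) 40 \left(-3\right) = 4456177 + \left(-8\right) 40 \left(-3\right) = 4456177 - -960 = 4456177 + 960 = 4457137$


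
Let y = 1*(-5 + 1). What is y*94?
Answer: -376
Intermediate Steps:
y = -4 (y = 1*(-4) = -4)
y*94 = -4*94 = -376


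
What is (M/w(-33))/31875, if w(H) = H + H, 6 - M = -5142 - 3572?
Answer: -872/210375 ≈ -0.0041450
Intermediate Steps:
M = 8720 (M = 6 - (-5142 - 3572) = 6 - 1*(-8714) = 6 + 8714 = 8720)
w(H) = 2*H
(M/w(-33))/31875 = (8720/((2*(-33))))/31875 = (8720/(-66))*(1/31875) = (8720*(-1/66))*(1/31875) = -4360/33*1/31875 = -872/210375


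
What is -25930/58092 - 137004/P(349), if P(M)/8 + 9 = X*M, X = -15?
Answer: 143146271/50772408 ≈ 2.8194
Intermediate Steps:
P(M) = -72 - 120*M (P(M) = -72 + 8*(-15*M) = -72 - 120*M)
-25930/58092 - 137004/P(349) = -25930/58092 - 137004/(-72 - 120*349) = -25930*1/58092 - 137004/(-72 - 41880) = -12965/29046 - 137004/(-41952) = -12965/29046 - 137004*(-1/41952) = -12965/29046 + 11417/3496 = 143146271/50772408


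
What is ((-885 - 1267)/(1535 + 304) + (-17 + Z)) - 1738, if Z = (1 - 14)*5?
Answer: -3349132/1839 ≈ -1821.2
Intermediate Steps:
Z = -65 (Z = -13*5 = -65)
((-885 - 1267)/(1535 + 304) + (-17 + Z)) - 1738 = ((-885 - 1267)/(1535 + 304) + (-17 - 65)) - 1738 = (-2152/1839 - 82) - 1738 = -152950/1839 - 1738 = -3349132/1839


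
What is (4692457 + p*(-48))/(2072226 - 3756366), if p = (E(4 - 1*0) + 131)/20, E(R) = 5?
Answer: -23460653/8420700 ≈ -2.7861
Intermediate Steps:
p = 34/5 (p = (5 + 131)/20 = 136*(1/20) = 34/5 ≈ 6.8000)
(4692457 + p*(-48))/(2072226 - 3756366) = (4692457 + (34/5)*(-48))/(2072226 - 3756366) = (4692457 - 1632/5)/(-1684140) = (23460653/5)*(-1/1684140) = -23460653/8420700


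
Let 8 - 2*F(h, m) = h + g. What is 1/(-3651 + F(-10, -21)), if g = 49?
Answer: -2/7333 ≈ -0.00027274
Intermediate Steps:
F(h, m) = -41/2 - h/2 (F(h, m) = 4 - (h + 49)/2 = 4 - (49 + h)/2 = 4 + (-49/2 - h/2) = -41/2 - h/2)
1/(-3651 + F(-10, -21)) = 1/(-3651 + (-41/2 - ½*(-10))) = 1/(-3651 + (-41/2 + 5)) = 1/(-3651 - 31/2) = 1/(-7333/2) = -2/7333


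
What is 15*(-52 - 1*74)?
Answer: -1890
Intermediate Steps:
15*(-52 - 1*74) = 15*(-52 - 74) = 15*(-126) = -1890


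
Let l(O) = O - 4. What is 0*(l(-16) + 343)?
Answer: 0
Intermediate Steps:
l(O) = -4 + O
0*(l(-16) + 343) = 0*((-4 - 16) + 343) = 0*(-20 + 343) = 0*323 = 0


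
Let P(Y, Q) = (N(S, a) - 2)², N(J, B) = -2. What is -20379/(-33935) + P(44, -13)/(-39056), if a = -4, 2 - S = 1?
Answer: 49711204/82835335 ≈ 0.60012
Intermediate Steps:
S = 1 (S = 2 - 1*1 = 2 - 1 = 1)
P(Y, Q) = 16 (P(Y, Q) = (-2 - 2)² = (-4)² = 16)
-20379/(-33935) + P(44, -13)/(-39056) = -20379/(-33935) + 16/(-39056) = -20379*(-1/33935) + 16*(-1/39056) = 20379/33935 - 1/2441 = 49711204/82835335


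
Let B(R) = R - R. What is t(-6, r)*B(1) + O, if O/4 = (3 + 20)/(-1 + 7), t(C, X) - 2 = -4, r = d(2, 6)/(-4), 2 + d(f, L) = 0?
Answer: 46/3 ≈ 15.333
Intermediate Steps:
d(f, L) = -2 (d(f, L) = -2 + 0 = -2)
B(R) = 0
r = ½ (r = -2/(-4) = -2*(-¼) = ½ ≈ 0.50000)
t(C, X) = -2 (t(C, X) = 2 - 4 = -2)
O = 46/3 (O = 4*((3 + 20)/(-1 + 7)) = 4*(23/6) = 46/3 ≈ 15.333)
t(-6, r)*B(1) + O = -2*0 + 46/3 = 0 + 46/3 = 46/3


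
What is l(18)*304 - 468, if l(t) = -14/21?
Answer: -2012/3 ≈ -670.67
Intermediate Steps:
l(t) = -⅔ (l(t) = -14*1/21 = -⅔)
l(18)*304 - 468 = -⅔*304 - 468 = -608/3 - 468 = -2012/3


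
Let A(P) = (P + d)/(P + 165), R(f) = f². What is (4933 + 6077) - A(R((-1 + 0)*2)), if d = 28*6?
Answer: 1860518/169 ≈ 11009.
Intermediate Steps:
d = 168
A(P) = (168 + P)/(165 + P) (A(P) = (P + 168)/(P + 165) = (168 + P)/(165 + P))
(4933 + 6077) - A(R((-1 + 0)*2)) = (4933 + 6077) - (168 + ((-1 + 0)*2)²)/(165 + ((-1 + 0)*2)²) = 11010 - (168 + (-1*2)²)/(165 + (-1*2)²) = 11010 - (168 + (-2)²)/(165 + (-2)²) = 11010 - (168 + 4)/(165 + 4) = 11010 - 172/169 = 1860518/169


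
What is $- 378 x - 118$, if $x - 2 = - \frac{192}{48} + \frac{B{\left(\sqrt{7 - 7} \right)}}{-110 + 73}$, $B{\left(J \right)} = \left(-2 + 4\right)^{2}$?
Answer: $\frac{25118}{37} \approx 678.87$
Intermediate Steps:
$B{\left(J \right)} = 4$ ($B{\left(J \right)} = 2^{2} = 4$)
$x = - \frac{78}{37}$ ($x = 2 + \left(- \frac{192}{48} + \frac{4}{-110 + 73}\right) = 2 + \left(\left(-192\right) \frac{1}{48} + \frac{4}{-37}\right) = 2 + \left(-4 + 4 \left(- \frac{1}{37}\right)\right) = 2 - \frac{152}{37} = - \frac{78}{37} \approx -2.1081$)
$- 378 x - 118 = \left(-378\right) \left(- \frac{78}{37}\right) - 118 = \frac{29484}{37} - 118 = \frac{25118}{37}$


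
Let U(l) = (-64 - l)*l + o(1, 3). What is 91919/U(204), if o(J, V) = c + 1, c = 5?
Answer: -91919/54666 ≈ -1.6815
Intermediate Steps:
o(J, V) = 6 (o(J, V) = 5 + 1 = 6)
U(l) = 6 + l*(-64 - l) (U(l) = (-64 - l)*l + 6 = l*(-64 - l) + 6 = 6 + l*(-64 - l))
91919/U(204) = 91919/(6 - 1*204² - 64*204) = 91919/(6 - 1*41616 - 13056) = 91919/(6 - 41616 - 13056) = 91919/(-54666) = 91919*(-1/54666) = -91919/54666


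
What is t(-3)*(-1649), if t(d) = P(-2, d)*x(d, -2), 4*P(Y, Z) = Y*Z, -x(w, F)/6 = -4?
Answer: -59364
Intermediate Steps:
x(w, F) = 24 (x(w, F) = -6*(-4) = 24)
P(Y, Z) = Y*Z/4 (P(Y, Z) = (Y*Z)/4 = Y*Z/4)
t(d) = -12*d (t(d) = ((1/4)*(-2)*d)*24 = -d/2*24 = -12*d)
t(-3)*(-1649) = -12*(-3)*(-1649) = 36*(-1649) = -59364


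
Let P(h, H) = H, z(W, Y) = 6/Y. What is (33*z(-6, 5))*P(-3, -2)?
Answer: -396/5 ≈ -79.200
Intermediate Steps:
(33*z(-6, 5))*P(-3, -2) = (33*(6/5))*(-2) = (198/5)*(-2) = -396/5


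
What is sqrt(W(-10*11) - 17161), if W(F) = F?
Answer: 3*I*sqrt(1919) ≈ 131.42*I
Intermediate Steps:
sqrt(W(-10*11) - 17161) = sqrt(-10*11 - 17161) = sqrt(-110 - 17161) = sqrt(-17271) = 3*I*sqrt(1919)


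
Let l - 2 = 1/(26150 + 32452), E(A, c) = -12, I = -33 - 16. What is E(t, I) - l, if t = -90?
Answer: -820429/58602 ≈ -14.000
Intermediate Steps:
I = -49
l = 117205/58602 (l = 2 + 1/(26150 + 32452) = 2 + 1/58602 = 117205/58602 ≈ 2.0000)
E(t, I) - l = -12 - 1*117205/58602 = -12 - 117205/58602 = -820429/58602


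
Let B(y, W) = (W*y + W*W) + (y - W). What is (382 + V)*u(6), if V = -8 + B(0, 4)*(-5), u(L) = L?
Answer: 1884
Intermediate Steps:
B(y, W) = y + W² - W + W*y (B(y, W) = (W*y + W²) + (y - W) = (W² + W*y) + (y - W) = y + W² - W + W*y)
V = -68 (V = -8 + (0 + 4² - 1*4 + 4*0)*(-5) = -8 + (0 + 16 - 4 + 0)*(-5) = -8 + 12*(-5) = -8 - 60 = -68)
(382 + V)*u(6) = (382 - 68)*6 = 314*6 = 1884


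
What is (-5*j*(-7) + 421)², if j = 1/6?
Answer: 6558721/36 ≈ 1.8219e+5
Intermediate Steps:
j = ⅙ ≈ 0.16667
(-5*j*(-7) + 421)² = (-5*⅙*(-7) + 421)² = (-⅚*(-7) + 421)² = (35/6 + 421)² = (2561/6)² = 6558721/36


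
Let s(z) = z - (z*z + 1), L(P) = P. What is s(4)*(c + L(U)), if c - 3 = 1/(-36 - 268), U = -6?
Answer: 11869/304 ≈ 39.043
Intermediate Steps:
c = 911/304 (c = 3 + 1/(-36 - 268) = 3 + 1/(-304) = 3 - 1/304 = 911/304 ≈ 2.9967)
s(z) = -1 + z - z² (s(z) = z - (z² + 1) = z - (1 + z²) = z + (-1 - z²) = -1 + z - z²)
s(4)*(c + L(U)) = (-1 + 4 - 1*4²)*(911/304 - 6) = (-1 + 4 - 1*16)*(-913/304) = (-1 + 4 - 16)*(-913/304) = -13*(-913/304) = 11869/304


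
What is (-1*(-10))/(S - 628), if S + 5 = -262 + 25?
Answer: -1/87 ≈ -0.011494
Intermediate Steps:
S = -242 (S = -5 + (-262 + 25) = -5 - 237 = -242)
(-1*(-10))/(S - 628) = (-1*(-10))/(-242 - 628) = 10/(-870) = -1/870*10 = -1/87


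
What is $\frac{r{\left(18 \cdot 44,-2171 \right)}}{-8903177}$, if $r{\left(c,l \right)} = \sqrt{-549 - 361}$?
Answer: $- \frac{i \sqrt{910}}{8903177} \approx - 3.3883 \cdot 10^{-6} i$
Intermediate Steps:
$r{\left(c,l \right)} = i \sqrt{910}$ ($r{\left(c,l \right)} = \sqrt{-910} = i \sqrt{910}$)
$\frac{r{\left(18 \cdot 44,-2171 \right)}}{-8903177} = \frac{i \sqrt{910}}{-8903177} = i \sqrt{910} \left(- \frac{1}{8903177}\right) = - \frac{i \sqrt{910}}{8903177}$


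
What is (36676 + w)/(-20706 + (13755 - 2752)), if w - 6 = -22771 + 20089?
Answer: -34000/9703 ≈ -3.5041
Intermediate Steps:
w = -2676 (w = 6 + (-22771 + 20089) = 6 - 2682 = -2676)
(36676 + w)/(-20706 + (13755 - 2752)) = (36676 - 2676)/(-20706 + (13755 - 2752)) = 34000/(-20706 + 11003) = 34000/(-9703) = 34000*(-1/9703) = -34000/9703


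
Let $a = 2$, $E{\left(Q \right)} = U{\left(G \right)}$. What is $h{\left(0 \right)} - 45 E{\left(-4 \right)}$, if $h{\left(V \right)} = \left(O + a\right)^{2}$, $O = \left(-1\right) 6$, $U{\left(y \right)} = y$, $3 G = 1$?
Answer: $1$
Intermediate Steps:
$G = \frac{1}{3}$ ($G = \frac{1}{3} \cdot 1 = \frac{1}{3} \approx 0.33333$)
$E{\left(Q \right)} = \frac{1}{3}$
$O = -6$
$h{\left(V \right)} = 16$ ($h{\left(V \right)} = \left(-6 + 2\right)^{2} = \left(-4\right)^{2} = 16$)
$h{\left(0 \right)} - 45 E{\left(-4 \right)} = 16 - 15 = 1$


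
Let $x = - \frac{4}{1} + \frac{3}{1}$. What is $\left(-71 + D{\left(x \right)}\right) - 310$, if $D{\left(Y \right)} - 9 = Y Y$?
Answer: $-371$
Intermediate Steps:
$x = -1$ ($x = \left(-4\right) 1 + 3 \cdot 1 = -4 + 3 = -1$)
$D{\left(Y \right)} = 9 + Y^{2}$ ($D{\left(Y \right)} = 9 + Y Y = 9 + Y^{2}$)
$\left(-71 + D{\left(x \right)}\right) - 310 = \left(-71 + \left(9 + \left(-1\right)^{2}\right)\right) - 310 = \left(-71 + \left(9 + 1\right)\right) - 310 = \left(-71 + 10\right) - 310 = -61 - 310 = -371$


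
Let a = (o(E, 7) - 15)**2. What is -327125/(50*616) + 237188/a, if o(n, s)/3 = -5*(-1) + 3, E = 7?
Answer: 291155731/99792 ≈ 2917.6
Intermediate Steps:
o(n, s) = 24 (o(n, s) = 3*(-5*(-1) + 3) = 3*(5 + 3) = 3*8 = 24)
a = 81 (a = (24 - 15)**2 = 9**2 = 81)
-327125/(50*616) + 237188/a = -327125/(50*616) + 237188/81 = -327125/30800 + 237188*(1/81) = -327125*1/30800 + 237188/81 = -13085/1232 + 237188/81 = 291155731/99792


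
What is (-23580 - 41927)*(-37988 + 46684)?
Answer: -569648872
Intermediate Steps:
(-23580 - 41927)*(-37988 + 46684) = -65507*8696 = -569648872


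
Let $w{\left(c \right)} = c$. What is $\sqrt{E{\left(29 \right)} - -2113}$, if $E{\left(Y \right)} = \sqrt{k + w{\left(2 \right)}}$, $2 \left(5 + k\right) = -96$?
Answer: $\sqrt{2113 + i \sqrt{51}} \approx 45.967 + 0.07768 i$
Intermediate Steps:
$k = -53$ ($k = -5 + \frac{1}{2} \left(-96\right) = -5 - 48 = -53$)
$E{\left(Y \right)} = i \sqrt{51}$ ($E{\left(Y \right)} = \sqrt{-53 + 2} = \sqrt{-51} = i \sqrt{51}$)
$\sqrt{E{\left(29 \right)} - -2113} = \sqrt{i \sqrt{51} - -2113} = \sqrt{i \sqrt{51} + \left(-12152 + 14265\right)} = \sqrt{i \sqrt{51} + 2113} = \sqrt{2113 + i \sqrt{51}}$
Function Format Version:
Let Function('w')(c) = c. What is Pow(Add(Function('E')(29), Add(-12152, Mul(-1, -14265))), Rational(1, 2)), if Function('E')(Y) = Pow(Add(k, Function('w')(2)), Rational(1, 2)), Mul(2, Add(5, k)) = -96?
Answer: Pow(Add(2113, Mul(I, Pow(51, Rational(1, 2)))), Rational(1, 2)) ≈ Add(45.967, Mul(0.07768, I))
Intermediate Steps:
k = -53 (k = Add(-5, Mul(Rational(1, 2), -96)) = Add(-5, -48) = -53)
Function('E')(Y) = Mul(I, Pow(51, Rational(1, 2))) (Function('E')(Y) = Pow(Add(-53, 2), Rational(1, 2)) = Pow(-51, Rational(1, 2)) = Mul(I, Pow(51, Rational(1, 2))))
Pow(Add(Function('E')(29), Add(-12152, Mul(-1, -14265))), Rational(1, 2)) = Pow(Add(Mul(I, Pow(51, Rational(1, 2))), Add(-12152, Mul(-1, -14265))), Rational(1, 2)) = Pow(Add(Mul(I, Pow(51, Rational(1, 2))), Add(-12152, 14265)), Rational(1, 2)) = Pow(Add(Mul(I, Pow(51, Rational(1, 2))), 2113), Rational(1, 2)) = Pow(Add(2113, Mul(I, Pow(51, Rational(1, 2)))), Rational(1, 2))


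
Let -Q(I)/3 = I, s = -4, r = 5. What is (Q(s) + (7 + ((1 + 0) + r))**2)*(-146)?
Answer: -26426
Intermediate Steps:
Q(I) = -3*I
(Q(s) + (7 + ((1 + 0) + r))**2)*(-146) = (-3*(-4) + (7 + ((1 + 0) + 5))**2)*(-146) = (12 + (7 + (1 + 5))**2)*(-146) = (12 + (7 + 6)**2)*(-146) = (12 + 13**2)*(-146) = (12 + 169)*(-146) = 181*(-146) = -26426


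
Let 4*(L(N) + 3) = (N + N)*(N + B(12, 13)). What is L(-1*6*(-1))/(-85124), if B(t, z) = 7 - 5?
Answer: -21/85124 ≈ -0.00024670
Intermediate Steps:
B(t, z) = 2
L(N) = -3 + N*(2 + N)/2 (L(N) = -3 + ((N + N)*(N + 2))/4 = -3 + ((2*N)*(2 + N))/4 = -3 + (2*N*(2 + N))/4 = -3 + N*(2 + N)/2)
L(-1*6*(-1))/(-85124) = (-3 - 1*6*(-1) + (-1*6*(-1))²/2)/(-85124) = (-3 - 6*(-1) + (-6*(-1))²/2)*(-1/85124) = (-3 + 6 + (½)*6²)*(-1/85124) = (-3 + 6 + (½)*36)*(-1/85124) = (-3 + 6 + 18)*(-1/85124) = 21*(-1/85124) = -21/85124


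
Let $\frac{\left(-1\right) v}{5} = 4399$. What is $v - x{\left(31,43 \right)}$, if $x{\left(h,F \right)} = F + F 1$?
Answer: $-22081$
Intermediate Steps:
$v = -21995$ ($v = \left(-5\right) 4399 = -21995$)
$x{\left(h,F \right)} = 2 F$ ($x{\left(h,F \right)} = F + F = 2 F$)
$v - x{\left(31,43 \right)} = -21995 - 2 \cdot 43 = -21995 - 86 = -22081$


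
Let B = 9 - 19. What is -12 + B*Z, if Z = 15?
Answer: -162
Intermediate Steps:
B = -10
-12 + B*Z = -12 - 10*15 = -12 - 150 = -162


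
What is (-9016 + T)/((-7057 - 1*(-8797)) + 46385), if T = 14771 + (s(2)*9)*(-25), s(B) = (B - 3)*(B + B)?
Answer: 121/875 ≈ 0.13829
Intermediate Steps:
s(B) = 2*B*(-3 + B) (s(B) = (-3 + B)*(2*B) = 2*B*(-3 + B))
T = 15671 (T = 14771 + ((2*2*(-3 + 2))*9)*(-25) = 14771 + ((2*2*(-1))*9)*(-25) = 14771 - 4*9*(-25) = 14771 - 36*(-25) = 14771 + 900 = 15671)
(-9016 + T)/((-7057 - 1*(-8797)) + 46385) = (-9016 + 15671)/((-7057 - 1*(-8797)) + 46385) = 6655/((-7057 + 8797) + 46385) = 6655/(1740 + 46385) = 6655/48125 = 6655*(1/48125) = 121/875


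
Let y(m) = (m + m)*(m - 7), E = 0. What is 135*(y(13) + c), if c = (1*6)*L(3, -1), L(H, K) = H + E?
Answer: 23490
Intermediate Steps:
L(H, K) = H (L(H, K) = H + 0 = H)
y(m) = 2*m*(-7 + m) (y(m) = (2*m)*(-7 + m) = 2*m*(-7 + m))
c = 18 (c = (1*6)*3 = 6*3 = 18)
135*(y(13) + c) = 135*(2*13*(-7 + 13) + 18) = 135*(2*13*6 + 18) = 135*(156 + 18) = 135*174 = 23490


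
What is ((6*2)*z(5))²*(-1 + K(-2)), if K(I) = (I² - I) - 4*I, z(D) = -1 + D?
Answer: 29952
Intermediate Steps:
K(I) = I² - 5*I
((6*2)*z(5))²*(-1 + K(-2)) = ((6*2)*(-1 + 5))²*(-1 - 2*(-5 - 2)) = (12*4)²*(-1 - 2*(-7)) = 48²*(-1 + 14) = 2304*13 = 29952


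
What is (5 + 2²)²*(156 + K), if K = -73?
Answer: 6723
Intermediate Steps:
(5 + 2²)²*(156 + K) = (5 + 2²)²*(156 - 73) = (5 + 4)²*83 = 9²*83 = 81*83 = 6723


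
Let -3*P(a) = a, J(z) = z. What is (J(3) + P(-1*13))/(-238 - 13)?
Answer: -22/753 ≈ -0.029216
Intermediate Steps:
P(a) = -a/3
(J(3) + P(-1*13))/(-238 - 13) = (3 - (-1)*13/3)/(-238 - 13) = (3 - ⅓*(-13))/(-251) = (3 + 13/3)*(-1/251) = (22/3)*(-1/251) = -22/753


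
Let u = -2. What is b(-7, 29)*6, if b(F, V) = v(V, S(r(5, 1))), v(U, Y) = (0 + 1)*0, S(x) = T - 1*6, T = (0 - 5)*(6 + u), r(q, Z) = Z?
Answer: 0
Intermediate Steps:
T = -20 (T = (0 - 5)*(6 - 2) = -5*4 = -20)
S(x) = -26 (S(x) = -20 - 1*6 = -20 - 6 = -26)
v(U, Y) = 0 (v(U, Y) = 1*0 = 0)
b(F, V) = 0
b(-7, 29)*6 = 0*6 = 0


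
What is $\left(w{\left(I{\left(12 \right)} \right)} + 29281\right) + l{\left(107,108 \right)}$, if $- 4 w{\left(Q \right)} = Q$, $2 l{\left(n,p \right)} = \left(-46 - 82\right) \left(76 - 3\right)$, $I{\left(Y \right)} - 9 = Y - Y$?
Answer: $\frac{98427}{4} \approx 24607.0$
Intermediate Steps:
$I{\left(Y \right)} = 9$ ($I{\left(Y \right)} = 9 + \left(Y - Y\right) = 9 + 0 = 9$)
$l{\left(n,p \right)} = -4672$ ($l{\left(n,p \right)} = \frac{\left(-46 - 82\right) \left(76 - 3\right)}{2} = \frac{\left(-128\right) 73}{2} = \frac{1}{2} \left(-9344\right) = -4672$)
$w{\left(Q \right)} = - \frac{Q}{4}$
$\left(w{\left(I{\left(12 \right)} \right)} + 29281\right) + l{\left(107,108 \right)} = \left(\left(- \frac{1}{4}\right) 9 + 29281\right) - 4672 = \left(- \frac{9}{4} + 29281\right) - 4672 = \frac{117115}{4} - 4672 = \frac{98427}{4}$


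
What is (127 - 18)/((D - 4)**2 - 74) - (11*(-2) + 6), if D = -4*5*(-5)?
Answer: 146381/9142 ≈ 16.012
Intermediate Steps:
D = 100 (D = -20*(-5) = 100)
(127 - 18)/((D - 4)**2 - 74) - (11*(-2) + 6) = (127 - 18)/((100 - 4)**2 - 74) - (11*(-2) + 6) = 109/(96**2 - 74) - (-22 + 6) = 109/(9216 - 74) - 1*(-16) = 109/9142 + 16 = 146381/9142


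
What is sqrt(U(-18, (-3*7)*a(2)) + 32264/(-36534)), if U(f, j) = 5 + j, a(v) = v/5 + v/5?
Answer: I*sqrt(105803651355)/91335 ≈ 3.5613*I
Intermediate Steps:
a(v) = 2*v/5 (a(v) = v*(1/5) + v*(1/5) = v/5 + v/5 = 2*v/5)
sqrt(U(-18, (-3*7)*a(2)) + 32264/(-36534)) = sqrt((5 + (-3*7)*((2/5)*2)) + 32264/(-36534)) = sqrt((5 - 21*4/5) + 32264*(-1/36534)) = sqrt((5 - 84/5) - 16132/18267) = sqrt(-59/5 - 16132/18267) = sqrt(-1158413/91335) = I*sqrt(105803651355)/91335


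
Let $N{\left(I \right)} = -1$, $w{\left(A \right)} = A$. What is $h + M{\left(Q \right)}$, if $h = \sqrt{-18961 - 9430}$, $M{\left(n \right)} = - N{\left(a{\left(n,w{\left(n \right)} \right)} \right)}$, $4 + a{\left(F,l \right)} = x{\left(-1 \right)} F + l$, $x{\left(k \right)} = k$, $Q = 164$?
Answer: $1 + i \sqrt{28391} \approx 1.0 + 168.5 i$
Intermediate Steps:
$a{\left(F,l \right)} = -4 + l - F$ ($a{\left(F,l \right)} = -4 - \left(F - l\right) = -4 + l - F$)
$M{\left(n \right)} = 1$ ($M{\left(n \right)} = \left(-1\right) \left(-1\right) = 1$)
$h = i \sqrt{28391}$ ($h = \sqrt{-28391} = i \sqrt{28391} \approx 168.5 i$)
$h + M{\left(Q \right)} = i \sqrt{28391} + 1 = 1 + i \sqrt{28391}$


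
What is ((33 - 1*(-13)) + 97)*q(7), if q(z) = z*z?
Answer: 7007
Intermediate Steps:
q(z) = z²
((33 - 1*(-13)) + 97)*q(7) = ((33 - 1*(-13)) + 97)*7² = ((33 + 13) + 97)*49 = (46 + 97)*49 = 143*49 = 7007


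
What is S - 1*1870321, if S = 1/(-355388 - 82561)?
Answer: -819105211630/437949 ≈ -1.8703e+6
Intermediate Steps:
S = -1/437949 (S = 1/(-437949) = -1/437949 ≈ -2.2834e-6)
S - 1*1870321 = -1/437949 - 1*1870321 = -1/437949 - 1870321 = -819105211630/437949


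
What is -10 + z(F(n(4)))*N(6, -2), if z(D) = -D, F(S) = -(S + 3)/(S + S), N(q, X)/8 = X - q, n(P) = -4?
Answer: -18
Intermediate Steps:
N(q, X) = -8*q + 8*X (N(q, X) = 8*(X - q) = -8*q + 8*X)
F(S) = -(3 + S)/(2*S)
-10 + z(F(n(4)))*N(6, -2) = -10 + (-(-3 - 1*(-4))/(2*(-4)))*(-8*6 + 8*(-2)) = -10 + (-(-1)*(-3 + 4)/(2*4))*(-48 - 16) = -10 - (-1)/(2*4)*(-64) = -10 - 1*(-⅛)*(-64) = -10 + (⅛)*(-64) = -10 - 8 = -18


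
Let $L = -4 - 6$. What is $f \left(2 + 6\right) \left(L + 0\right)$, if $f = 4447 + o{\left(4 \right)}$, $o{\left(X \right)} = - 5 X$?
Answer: $-354160$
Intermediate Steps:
$L = -10$ ($L = -4 - 6 = -10$)
$f = 4427$ ($f = 4447 - 20 = 4427$)
$f \left(2 + 6\right) \left(L + 0\right) = 4427 \left(2 + 6\right) \left(-10 + 0\right) = 4427 \cdot 8 \left(-10\right) = 4427 \left(-80\right) = -354160$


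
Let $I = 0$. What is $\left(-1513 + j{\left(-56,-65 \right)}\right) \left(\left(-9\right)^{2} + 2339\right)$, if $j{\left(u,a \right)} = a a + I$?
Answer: $6563040$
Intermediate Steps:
$j{\left(u,a \right)} = a^{2}$ ($j{\left(u,a \right)} = a a + 0 = a^{2} + 0 = a^{2}$)
$\left(-1513 + j{\left(-56,-65 \right)}\right) \left(\left(-9\right)^{2} + 2339\right) = \left(-1513 + \left(-65\right)^{2}\right) \left(\left(-9\right)^{2} + 2339\right) = \left(-1513 + 4225\right) \left(81 + 2339\right) = 2712 \cdot 2420 = 6563040$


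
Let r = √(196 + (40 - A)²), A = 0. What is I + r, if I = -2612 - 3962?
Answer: -6574 + 2*√449 ≈ -6531.6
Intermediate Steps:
r = 2*√449 (r = √(196 + (40 - 1*0)²) = √(196 + (40 + 0)²) = √(196 + 40²) = √(196 + 1600) = √1796 = 2*√449 ≈ 42.379)
I = -6574
I + r = -6574 + 2*√449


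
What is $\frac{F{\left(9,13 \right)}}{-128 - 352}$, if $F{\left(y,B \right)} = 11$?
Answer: $- \frac{11}{480} \approx -0.022917$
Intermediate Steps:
$\frac{F{\left(9,13 \right)}}{-128 - 352} = \frac{11}{-128 - 352} = \frac{11}{-480} = 11 \left(- \frac{1}{480}\right) = - \frac{11}{480}$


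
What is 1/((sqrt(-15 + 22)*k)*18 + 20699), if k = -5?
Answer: 2957/61198843 + 90*sqrt(7)/428391901 ≈ 4.8874e-5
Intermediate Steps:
1/((sqrt(-15 + 22)*k)*18 + 20699) = 1/((sqrt(-15 + 22)*(-5))*18 + 20699) = 1/((sqrt(7)*(-5))*18 + 20699) = 1/(-5*sqrt(7)*18 + 20699) = 1/(-90*sqrt(7) + 20699) = 1/(20699 - 90*sqrt(7))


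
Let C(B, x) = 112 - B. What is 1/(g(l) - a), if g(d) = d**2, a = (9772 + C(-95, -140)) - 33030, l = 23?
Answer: 1/23580 ≈ 4.2409e-5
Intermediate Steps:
a = -23051 (a = (9772 + (112 - 1*(-95))) - 33030 = (9772 + (112 + 95)) - 33030 = (9772 + 207) - 33030 = 9979 - 33030 = -23051)
1/(g(l) - a) = 1/(23**2 - 1*(-23051)) = 1/(529 + 23051) = 1/23580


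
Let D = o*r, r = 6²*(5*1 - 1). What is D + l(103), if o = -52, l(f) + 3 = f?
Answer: -7388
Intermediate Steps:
l(f) = -3 + f
r = 144 (r = 36*(5 - 1) = 36*4 = 144)
D = -7488 (D = -52*144 = -7488)
D + l(103) = -7488 + (-3 + 103) = -7488 + 100 = -7388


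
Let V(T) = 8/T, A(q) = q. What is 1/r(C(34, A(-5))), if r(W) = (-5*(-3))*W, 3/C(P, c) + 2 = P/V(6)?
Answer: 47/90 ≈ 0.52222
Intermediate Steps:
C(P, c) = 3/(-2 + 3*P/4) (C(P, c) = 3/(-2 + P/((8/6))) = 3/(-2 + P/((8*(1/6)))) = 3/(-2 + P/(4/3)) = 3/(-2 + P*(3/4)) = 3/(-2 + 3*P/4))
r(W) = 15*W
1/r(C(34, A(-5))) = 1/(15*(12/(-8 + 3*34))) = 1/(15*(12/(-8 + 102))) = 1/(15*(12/94)) = 1/(15*(12*(1/94))) = 1/(15*(6/47)) = 1/(90/47) = 47/90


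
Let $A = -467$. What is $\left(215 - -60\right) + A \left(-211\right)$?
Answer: $98812$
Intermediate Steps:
$\left(215 - -60\right) + A \left(-211\right) = \left(215 - -60\right) - -98537 = \left(215 + 60\right) + 98537 = 275 + 98537 = 98812$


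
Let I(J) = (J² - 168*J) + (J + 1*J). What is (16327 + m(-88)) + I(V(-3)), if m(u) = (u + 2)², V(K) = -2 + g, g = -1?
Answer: 24230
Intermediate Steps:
V(K) = -3 (V(K) = -2 - 1 = -3)
I(J) = J² - 166*J (I(J) = (J² - 168*J) + (J + J) = (J² - 168*J) + 2*J = J² - 166*J)
m(u) = (2 + u)²
(16327 + m(-88)) + I(V(-3)) = (16327 + (2 - 88)²) - 3*(-166 - 3) = (16327 + (-86)²) - 3*(-169) = (16327 + 7396) + 507 = 23723 + 507 = 24230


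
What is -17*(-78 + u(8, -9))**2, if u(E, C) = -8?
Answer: -125732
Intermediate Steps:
-17*(-78 + u(8, -9))**2 = -17*(-78 - 8)**2 = -17*(-86)**2 = -17*7396 = -125732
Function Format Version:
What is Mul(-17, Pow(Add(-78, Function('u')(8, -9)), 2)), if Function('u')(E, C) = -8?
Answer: -125732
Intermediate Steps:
Mul(-17, Pow(Add(-78, Function('u')(8, -9)), 2)) = Mul(-17, Pow(Add(-78, -8), 2)) = Mul(-17, Pow(-86, 2)) = Mul(-17, 7396) = -125732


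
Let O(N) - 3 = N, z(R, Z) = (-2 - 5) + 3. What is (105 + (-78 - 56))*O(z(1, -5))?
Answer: 29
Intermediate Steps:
z(R, Z) = -4 (z(R, Z) = -7 + 3 = -4)
O(N) = 3 + N
(105 + (-78 - 56))*O(z(1, -5)) = (105 + (-78 - 56))*(3 - 4) = (105 - 134)*(-1) = -29*(-1) = 29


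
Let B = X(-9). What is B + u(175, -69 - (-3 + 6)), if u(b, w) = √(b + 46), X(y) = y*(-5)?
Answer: 45 + √221 ≈ 59.866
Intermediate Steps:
X(y) = -5*y
u(b, w) = √(46 + b)
B = 45 (B = -5*(-9) = 45)
B + u(175, -69 - (-3 + 6)) = 45 + √(46 + 175) = 45 + √221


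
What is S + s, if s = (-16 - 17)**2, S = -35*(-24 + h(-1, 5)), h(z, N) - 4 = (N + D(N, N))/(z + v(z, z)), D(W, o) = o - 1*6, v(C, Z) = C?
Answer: 1859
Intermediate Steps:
D(W, o) = -6 + o (D(W, o) = o - 6 = -6 + o)
h(z, N) = 4 + (-6 + 2*N)/(2*z) (h(z, N) = 4 + (N + (-6 + N))/(z + z) = 4 + (-6 + 2*N)/((2*z)) = 4 + (-6 + 2*N)*(1/(2*z)) = 4 + (-6 + 2*N)/(2*z))
S = 770 (S = -35*(-24 + (-3 + 5 + 4*(-1))/(-1)) = -35*(-24 - (-3 + 5 - 4)) = -35*(-24 - 1*(-2)) = -35*(-24 + 2) = -35*(-22) = 770)
s = 1089 (s = (-33)**2 = 1089)
S + s = 770 + 1089 = 1859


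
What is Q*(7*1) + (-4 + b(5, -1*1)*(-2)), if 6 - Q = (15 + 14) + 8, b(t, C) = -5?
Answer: -211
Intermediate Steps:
Q = -31 (Q = 6 - ((15 + 14) + 8) = 6 - (29 + 8) = 6 - 1*37 = 6 - 37 = -31)
Q*(7*1) + (-4 + b(5, -1*1)*(-2)) = -217 + (-4 - 5*(-2)) = -31*7 + (-4 + 10) = -217 + 6 = -211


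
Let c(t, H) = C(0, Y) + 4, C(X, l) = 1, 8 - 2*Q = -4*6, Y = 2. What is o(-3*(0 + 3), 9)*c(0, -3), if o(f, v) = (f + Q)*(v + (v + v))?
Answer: 945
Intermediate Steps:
Q = 16 (Q = 4 - (-2)*6 = 4 - ½*(-24) = 4 + 12 = 16)
o(f, v) = 3*v*(16 + f) (o(f, v) = (f + 16)*(v + (v + v)) = (16 + f)*(v + 2*v) = (16 + f)*(3*v) = 3*v*(16 + f))
c(t, H) = 5 (c(t, H) = 1 + 4 = 5)
o(-3*(0 + 3), 9)*c(0, -3) = (3*9*(16 - 3*(0 + 3)))*5 = (3*9*(16 - 3*3))*5 = (3*9*(16 - 9))*5 = (3*9*7)*5 = 189*5 = 945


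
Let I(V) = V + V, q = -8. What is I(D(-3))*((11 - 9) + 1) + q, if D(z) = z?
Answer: -26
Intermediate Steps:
I(V) = 2*V
I(D(-3))*((11 - 9) + 1) + q = (2*(-3))*((11 - 9) + 1) - 8 = -6*(2 + 1) - 8 = -6*3 - 8 = -18 - 8 = -26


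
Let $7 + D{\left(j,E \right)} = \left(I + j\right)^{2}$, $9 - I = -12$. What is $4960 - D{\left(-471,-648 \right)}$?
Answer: $-197533$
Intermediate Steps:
$I = 21$ ($I = 9 - -12 = 9 + 12 = 21$)
$D{\left(j,E \right)} = -7 + \left(21 + j\right)^{2}$
$4960 - D{\left(-471,-648 \right)} = 4960 - \left(-7 + \left(21 - 471\right)^{2}\right) = 4960 - \left(-7 + \left(-450\right)^{2}\right) = 4960 - \left(-7 + 202500\right) = 4960 - 202493 = -197533$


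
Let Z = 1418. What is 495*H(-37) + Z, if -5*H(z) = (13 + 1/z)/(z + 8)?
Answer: 1569034/1073 ≈ 1462.3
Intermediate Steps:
H(z) = -(13 + 1/z)/(5*(8 + z)) (H(z) = -(13 + 1/z)/(5*(z + 8)) = -(13 + 1/z)/(5*(8 + z)))
495*H(-37) + Z = 495*((⅕)*(-1 - 13*(-37))/(-37*(8 - 37))) + 1418 = 495*((⅕)*(-1/37)*(-1 + 481)/(-29)) + 1418 = 495*((⅕)*(-1/37)*(-1/29)*480) + 1418 = 495*(96/1073) + 1418 = 47520/1073 + 1418 = 1569034/1073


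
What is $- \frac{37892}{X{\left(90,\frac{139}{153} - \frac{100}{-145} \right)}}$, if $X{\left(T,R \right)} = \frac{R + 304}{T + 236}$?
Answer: $- \frac{54809338104}{1355939} \approx -40422.0$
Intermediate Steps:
$X{\left(T,R \right)} = \frac{304 + R}{236 + T}$
$- \frac{37892}{X{\left(90,\frac{139}{153} - \frac{100}{-145} \right)}} = - \frac{37892}{\frac{1}{236 + 90} \left(304 + \left(\frac{139}{153} - \frac{100}{-145}\right)\right)} = - \frac{37892}{\frac{1}{326} \left(304 + \left(139 \cdot \frac{1}{153} - - \frac{20}{29}\right)\right)} = - \frac{37892}{\frac{1}{326} \left(304 + \left(\frac{139}{153} + \frac{20}{29}\right)\right)} = - \frac{37892}{\frac{1}{326} \left(304 + \frac{7091}{4437}\right)} = - \frac{37892}{\frac{1}{326} \cdot \frac{1355939}{4437}} = - \frac{37892}{\frac{1355939}{1446462}} = \left(-37892\right) \frac{1446462}{1355939} = - \frac{54809338104}{1355939}$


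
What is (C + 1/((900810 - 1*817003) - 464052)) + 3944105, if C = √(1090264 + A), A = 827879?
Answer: 1499726205724/380245 + 3*√213127 ≈ 3.9455e+6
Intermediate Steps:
C = 3*√213127 (C = √(1090264 + 827879) = √1918143 = 3*√213127 ≈ 1385.0)
(C + 1/((900810 - 1*817003) - 464052)) + 3944105 = (3*√213127 + 1/((900810 - 1*817003) - 464052)) + 3944105 = (3*√213127 + 1/((900810 - 817003) - 464052)) + 3944105 = (3*√213127 + 1/(83807 - 464052)) + 3944105 = (3*√213127 + 1/(-380245)) + 3944105 = (3*√213127 - 1/380245) + 3944105 = (-1/380245 + 3*√213127) + 3944105 = 1499726205724/380245 + 3*√213127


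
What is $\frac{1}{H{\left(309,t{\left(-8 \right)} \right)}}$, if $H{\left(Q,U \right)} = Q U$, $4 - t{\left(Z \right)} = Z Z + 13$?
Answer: $- \frac{1}{22557} \approx -4.4332 \cdot 10^{-5}$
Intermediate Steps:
$t{\left(Z \right)} = -9 - Z^{2}$ ($t{\left(Z \right)} = 4 - \left(Z Z + 13\right) = 4 - \left(Z^{2} + 13\right) = 4 - \left(13 + Z^{2}\right) = -9 - Z^{2}$)
$\frac{1}{H{\left(309,t{\left(-8 \right)} \right)}} = \frac{1}{309 \left(-9 - \left(-8\right)^{2}\right)} = \frac{1}{309 \left(-9 - 64\right)} = \frac{1}{309 \left(-73\right)} = \frac{1}{-22557} = - \frac{1}{22557}$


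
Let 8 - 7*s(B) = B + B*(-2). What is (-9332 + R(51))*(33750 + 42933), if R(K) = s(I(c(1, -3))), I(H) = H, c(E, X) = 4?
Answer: -5008320096/7 ≈ -7.1547e+8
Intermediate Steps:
s(B) = 8/7 + B/7 (s(B) = 8/7 - (B + B*(-2))/7 = 8/7 - (B - 2*B)/7 = 8/7 - (-1)*B/7 = 8/7 + B/7)
R(K) = 12/7 (R(K) = 8/7 + (1/7)*4 = 8/7 + 4/7 = 12/7)
(-9332 + R(51))*(33750 + 42933) = (-9332 + 12/7)*(33750 + 42933) = -65312/7*76683 = -5008320096/7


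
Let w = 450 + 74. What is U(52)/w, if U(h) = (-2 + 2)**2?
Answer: 0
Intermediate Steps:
U(h) = 0 (U(h) = 0**2 = 0)
w = 524
U(52)/w = 0/524 = 0*(1/524) = 0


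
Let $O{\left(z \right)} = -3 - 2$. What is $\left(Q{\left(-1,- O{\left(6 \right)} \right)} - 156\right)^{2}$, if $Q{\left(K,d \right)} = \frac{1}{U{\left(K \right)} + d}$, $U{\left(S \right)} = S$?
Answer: $\frac{388129}{16} \approx 24258.0$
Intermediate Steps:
$O{\left(z \right)} = -5$ ($O{\left(z \right)} = -3 - 2 = -5$)
$Q{\left(K,d \right)} = \frac{1}{K + d}$
$\left(Q{\left(-1,- O{\left(6 \right)} \right)} - 156\right)^{2} = \left(\frac{1}{-1 - -5} - 156\right)^{2} = \left(\frac{1}{-1 + 5} - 156\right)^{2} = \left(\frac{1}{4} - 156\right)^{2} = \left(- \frac{623}{4}\right)^{2} = \frac{388129}{16}$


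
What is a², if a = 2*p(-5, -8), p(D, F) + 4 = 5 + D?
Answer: 64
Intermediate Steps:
p(D, F) = 1 + D (p(D, F) = -4 + (5 + D) = 1 + D)
a = -8 (a = 2*(1 - 5) = 2*(-4) = -8)
a² = (-8)² = 64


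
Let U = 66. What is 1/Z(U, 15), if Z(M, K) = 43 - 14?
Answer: 1/29 ≈ 0.034483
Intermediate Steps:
Z(M, K) = 29
1/Z(U, 15) = 1/29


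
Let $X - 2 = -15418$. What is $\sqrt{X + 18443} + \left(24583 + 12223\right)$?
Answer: $36806 + \sqrt{3027} \approx 36861.0$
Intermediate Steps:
$X = -15416$ ($X = 2 - 15418 = -15416$)
$\sqrt{X + 18443} + \left(24583 + 12223\right) = \sqrt{-15416 + 18443} + \left(24583 + 12223\right) = \sqrt{3027} + 36806 = 36806 + \sqrt{3027}$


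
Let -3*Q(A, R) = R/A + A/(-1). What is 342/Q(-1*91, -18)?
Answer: -93366/8299 ≈ -11.250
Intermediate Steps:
Q(A, R) = A/3 - R/(3*A) (Q(A, R) = -(R/A + A/(-1))/3 = -(R/A + A*(-1))/3 = -(R/A - A)/3 = -(-A + R/A)/3 = A/3 - R/(3*A))
342/Q(-1*91, -18) = 342/((((-1*91)² - 1*(-18))/(3*((-1*91))))) = 342/(((⅓)*((-91)² + 18)/(-91))) = 342/(((⅓)*(-1/91)*(8281 + 18))) = 342/(((⅓)*(-1/91)*8299)) = 342/(-8299/273) = 342*(-273/8299) = -93366/8299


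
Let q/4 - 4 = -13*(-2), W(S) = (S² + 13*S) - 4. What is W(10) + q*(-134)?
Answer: -15854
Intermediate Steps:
W(S) = -4 + S² + 13*S
q = 120 (q = 16 + 4*(-13*(-2)) = 16 + 4*26 = 16 + 104 = 120)
W(10) + q*(-134) = (-4 + 10² + 13*10) + 120*(-134) = (-4 + 100 + 130) - 16080 = 226 - 16080 = -15854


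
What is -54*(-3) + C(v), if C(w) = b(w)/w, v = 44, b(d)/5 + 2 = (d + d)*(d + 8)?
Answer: 14999/22 ≈ 681.77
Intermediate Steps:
b(d) = -10 + 10*d*(8 + d) (b(d) = -10 + 5*((d + d)*(d + 8)) = -10 + 5*((2*d)*(8 + d)) = -10 + 5*(2*d*(8 + d)) = -10 + 10*d*(8 + d))
C(w) = (-10 + 10*w² + 80*w)/w
-54*(-3) + C(v) = -54*(-3) + (80 - 10/44 + 10*44) = 162 + (80 - 10*1/44 + 440) = 162 + (80 - 5/22 + 440) = 162 + 11435/22 = 14999/22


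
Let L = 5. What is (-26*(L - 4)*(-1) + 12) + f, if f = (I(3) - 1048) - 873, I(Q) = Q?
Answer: -1880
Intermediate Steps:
f = -1918 (f = (3 - 1048) - 873 = -1045 - 873 = -1918)
(-26*(L - 4)*(-1) + 12) + f = (-26*(5 - 4)*(-1) + 12) - 1918 = (-26*(-1) + 12) - 1918 = (26 + 12) - 1918 = 38 - 1918 = -1880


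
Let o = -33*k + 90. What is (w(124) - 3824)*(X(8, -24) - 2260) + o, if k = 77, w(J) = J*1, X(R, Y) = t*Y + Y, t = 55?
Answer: 13332349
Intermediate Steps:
X(R, Y) = 56*Y (X(R, Y) = 55*Y + Y = 56*Y)
w(J) = J
o = -2451 (o = -33*77 + 90 = -2541 + 90 = -2451)
(w(124) - 3824)*(X(8, -24) - 2260) + o = (124 - 3824)*(56*(-24) - 2260) - 2451 = -3700*(-1344 - 2260) - 2451 = -3700*(-3604) - 2451 = 13334800 - 2451 = 13332349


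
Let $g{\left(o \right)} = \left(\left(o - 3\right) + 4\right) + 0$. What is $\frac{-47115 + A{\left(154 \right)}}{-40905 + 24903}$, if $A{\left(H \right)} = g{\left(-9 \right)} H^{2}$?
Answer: $\frac{236843}{16002} \approx 14.801$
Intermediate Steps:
$g{\left(o \right)} = 1 + o$ ($g{\left(o \right)} = \left(\left(-3 + o\right) + 4\right) + 0 = \left(1 + o\right) + 0 = 1 + o$)
$A{\left(H \right)} = - 8 H^{2}$ ($A{\left(H \right)} = \left(1 - 9\right) H^{2} = - 8 H^{2}$)
$\frac{-47115 + A{\left(154 \right)}}{-40905 + 24903} = \frac{-47115 - 8 \cdot 154^{2}}{-40905 + 24903} = \frac{-47115 - 189728}{-16002} = \left(-47115 - 189728\right) \left(- \frac{1}{16002}\right) = \left(-236843\right) \left(- \frac{1}{16002}\right) = \frac{236843}{16002}$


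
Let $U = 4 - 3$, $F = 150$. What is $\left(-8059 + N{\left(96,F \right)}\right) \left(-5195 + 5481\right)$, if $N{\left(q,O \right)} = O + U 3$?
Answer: $-2261116$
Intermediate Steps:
$U = 1$
$N{\left(q,O \right)} = 3 + O$ ($N{\left(q,O \right)} = O + 1 \cdot 3 = O + 3 = 3 + O$)
$\left(-8059 + N{\left(96,F \right)}\right) \left(-5195 + 5481\right) = \left(-8059 + \left(3 + 150\right)\right) \left(-5195 + 5481\right) = \left(-8059 + 153\right) 286 = \left(-7906\right) 286 = -2261116$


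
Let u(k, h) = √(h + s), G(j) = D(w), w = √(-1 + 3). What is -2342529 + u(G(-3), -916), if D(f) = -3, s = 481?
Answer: -2342529 + I*√435 ≈ -2.3425e+6 + 20.857*I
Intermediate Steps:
w = √2 ≈ 1.4142
G(j) = -3
u(k, h) = √(481 + h) (u(k, h) = √(h + 481) = √(481 + h))
-2342529 + u(G(-3), -916) = -2342529 + √(481 - 916) = -2342529 + √(-435) = -2342529 + I*√435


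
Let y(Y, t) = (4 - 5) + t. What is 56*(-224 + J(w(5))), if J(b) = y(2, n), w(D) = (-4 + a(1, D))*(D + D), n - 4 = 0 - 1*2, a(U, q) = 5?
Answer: -12488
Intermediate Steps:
n = 2 (n = 4 + (0 - 1*2) = 4 + (0 - 2) = 4 - 2 = 2)
w(D) = 2*D (w(D) = (-4 + 5)*(D + D) = 1*(2*D) = 2*D)
y(Y, t) = -1 + t
J(b) = 1 (J(b) = -1 + 2 = 1)
56*(-224 + J(w(5))) = 56*(-224 + 1) = 56*(-223) = -12488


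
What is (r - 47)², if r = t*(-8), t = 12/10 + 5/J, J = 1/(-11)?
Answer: 3674889/25 ≈ 1.4700e+5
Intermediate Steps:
J = -1/11 ≈ -0.090909
t = -269/5 (t = 12/10 + 5/(-1/11) = 12*(⅒) + 5*(-11) = 6/5 - 55 = -269/5 ≈ -53.800)
r = 2152/5 (r = -269/5*(-8) = 2152/5 ≈ 430.40)
(r - 47)² = (2152/5 - 47)² = (1917/5)² = 3674889/25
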